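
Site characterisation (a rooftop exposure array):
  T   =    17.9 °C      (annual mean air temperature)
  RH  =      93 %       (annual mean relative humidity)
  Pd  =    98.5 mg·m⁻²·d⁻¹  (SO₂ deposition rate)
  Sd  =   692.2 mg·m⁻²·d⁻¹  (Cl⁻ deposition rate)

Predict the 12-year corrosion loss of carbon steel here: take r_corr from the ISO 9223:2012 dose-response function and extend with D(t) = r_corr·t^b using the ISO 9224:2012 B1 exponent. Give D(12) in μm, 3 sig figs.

D(12) = 1.25e+03 μm

carbon steel: T>10 °C ⇒ hinge -0.054·(17.9−10) = -0.4266
  sulphur-dioxide contribution → 80.74 μm/a
  chloride contribution → 259 μm/a
  total first-year rate 339.8 μm/a
ISO 9224: D(t) = r_corr · t^b with b = 0.523 (carbon steel, B1)
  D(12) = 339.8 × 12^0.523 = 339.8 × 3.668 = 1246 μm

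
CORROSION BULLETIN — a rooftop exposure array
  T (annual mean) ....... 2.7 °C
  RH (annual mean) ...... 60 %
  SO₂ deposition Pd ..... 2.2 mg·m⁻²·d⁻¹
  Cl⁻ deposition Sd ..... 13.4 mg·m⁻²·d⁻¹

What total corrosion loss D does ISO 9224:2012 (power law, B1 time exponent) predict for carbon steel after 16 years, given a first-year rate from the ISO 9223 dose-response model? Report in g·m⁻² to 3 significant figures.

D(16) = 237 g·m⁻²

carbon steel: f(T) = +0.150·(T−10) [T≤10 °C] = -1.0950
  sulphur-dioxide contribution → 2.962 μm/a
  chloride contribution → 4.114 μm/a
  total first-year rate 7.076 μm/a
Long-term exponent b (ISO 9224 Table 2, B1) = 0.523
  D(16) = 7.076 × 16^0.523 = 7.076 × 4.263 = 30.17 μm
  Mass loss = 30.17 μm × 7.85 g/cm³ = 236.8 g·m⁻²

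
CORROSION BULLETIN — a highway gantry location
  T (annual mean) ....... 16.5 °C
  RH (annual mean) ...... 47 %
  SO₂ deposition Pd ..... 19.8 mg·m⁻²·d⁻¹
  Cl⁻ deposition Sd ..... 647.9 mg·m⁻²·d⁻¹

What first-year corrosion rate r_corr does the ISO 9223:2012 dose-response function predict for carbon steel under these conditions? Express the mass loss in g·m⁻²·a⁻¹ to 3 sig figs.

carbon steel: temperature factor f = -0.054·(6.5) = -0.3510
  SO₂ term: 1.77·19.8^0.52·exp(0.02·47-0.3510) = 15.07
  Sd branch = 0.102·Sd^0.62·e^(0.033·RH+0.04·T) = 51.52 μm/a
  r_corr = 15.07 + 51.52 = 66.59 μm/a
Convert to mass loss: 66.59 μm/a × 7.85 g/cm³ = 522.7 g·m⁻²·a⁻¹

r_corr = 523 g·m⁻²·a⁻¹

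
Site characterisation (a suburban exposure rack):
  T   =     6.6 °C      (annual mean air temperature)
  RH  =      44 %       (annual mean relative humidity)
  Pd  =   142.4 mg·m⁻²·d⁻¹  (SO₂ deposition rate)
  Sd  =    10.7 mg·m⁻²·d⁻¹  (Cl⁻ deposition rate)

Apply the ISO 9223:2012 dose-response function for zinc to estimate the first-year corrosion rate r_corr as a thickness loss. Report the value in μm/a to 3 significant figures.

zinc: f(T) = +0.038·(T−10) [T≤10 °C] = -0.1292
  sulphur-dioxide contribution → 0.7604 μm/a
  chloride contribution → 0.1684 μm/a
  ⇒ r_corr(zinc) = 0.9288 μm/a

r_corr = 0.929 μm/a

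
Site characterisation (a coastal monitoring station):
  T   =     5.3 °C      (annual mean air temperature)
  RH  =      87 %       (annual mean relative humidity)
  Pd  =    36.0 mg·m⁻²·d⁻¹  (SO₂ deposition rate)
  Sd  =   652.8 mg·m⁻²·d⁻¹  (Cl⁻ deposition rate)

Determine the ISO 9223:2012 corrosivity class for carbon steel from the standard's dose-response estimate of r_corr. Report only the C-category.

carbon steel: temperature factor f = +0.150·(-4.7) = -0.7050
  Pd branch = 1.77·Pd^0.52·e^(0.02·RH+f) = 32.12 μm/a
  Sd branch = 0.102·Sd^0.62·e^(0.033·RH+0.04·T) = 123.8 μm/a
  sum: 32.12 + 123.8 → r_corr = 155.9 μm/a
Category bounds: 80…200 μm/a bracket r_corr ⇒ C5

C5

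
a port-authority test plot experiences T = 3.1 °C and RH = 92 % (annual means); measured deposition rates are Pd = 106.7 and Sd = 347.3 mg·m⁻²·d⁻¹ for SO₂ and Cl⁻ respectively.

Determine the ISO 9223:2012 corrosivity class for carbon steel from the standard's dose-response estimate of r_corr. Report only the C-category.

carbon steel: T≤10 °C ⇒ hinge +0.150·(3.1−10) = -1.0350
  Pd branch = 1.77·Pd^0.52·e^(0.02·RH+f) = 44.9 μm/a
  Cl⁻ term: 0.102·347.3^0.62·exp(0.033·92+0.04·3.1) = 90.41
  sum: 44.9 + 90.41 → r_corr = 135.3 μm/a
Category bounds: 80…200 μm/a bracket r_corr ⇒ C5

C5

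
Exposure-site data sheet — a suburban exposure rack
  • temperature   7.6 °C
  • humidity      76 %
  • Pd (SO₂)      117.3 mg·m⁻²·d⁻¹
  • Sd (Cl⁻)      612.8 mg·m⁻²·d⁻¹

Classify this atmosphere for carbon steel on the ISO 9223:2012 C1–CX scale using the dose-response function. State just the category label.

carbon steel: temperature factor f = +0.150·(-2.4) = -0.3600
  Pd branch = 1.77·Pd^0.52·e^(0.02·RH+f) = 67.27 μm/a
  Cl⁻ term: 0.102·612.8^0.62·exp(0.033·76+0.04·7.6) = 90.78
  sum: 67.27 + 90.78 → r_corr = 158 μm/a
ISO 9223 Table 2 (carbon steel): 80 < 158 ≤ 200 μm/a ⇒ C5

C5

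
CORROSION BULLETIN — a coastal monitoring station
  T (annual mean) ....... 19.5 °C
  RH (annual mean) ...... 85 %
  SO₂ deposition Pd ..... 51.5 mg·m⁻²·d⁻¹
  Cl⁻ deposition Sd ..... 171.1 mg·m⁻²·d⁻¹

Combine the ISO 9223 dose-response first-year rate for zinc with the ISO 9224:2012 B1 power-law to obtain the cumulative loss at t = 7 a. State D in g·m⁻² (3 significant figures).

D(7) = 183 g·m⁻²

zinc: T>10 °C ⇒ hinge -0.071·(19.5−10) = -0.6745
  sulphur-dioxide contribution → 1.858 μm/a
  chloride contribution → 3.397 μm/a
  ⇒ r_corr(zinc) = 5.255 μm/a
Long-term exponent b (ISO 9224 Table 2, B1) = 0.813
  D(7) = 5.255 × 7^0.813 = 5.255 × 4.865 = 25.56 μm
  Mass loss = 25.56 μm × 7.14 g/cm³ = 182.5 g·m⁻²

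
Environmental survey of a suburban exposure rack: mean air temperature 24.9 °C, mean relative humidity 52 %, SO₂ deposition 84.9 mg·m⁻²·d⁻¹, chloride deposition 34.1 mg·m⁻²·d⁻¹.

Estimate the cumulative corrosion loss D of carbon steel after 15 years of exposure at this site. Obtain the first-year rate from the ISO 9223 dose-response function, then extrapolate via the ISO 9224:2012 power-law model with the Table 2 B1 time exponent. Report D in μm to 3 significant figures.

D(15) = 149 μm

carbon steel: temperature factor f = -0.054·(14.9) = -0.8046
  Pd branch = 1.77·Pd^0.52·e^(0.02·RH+f) = 22.55 μm/a
  Sd branch = 0.102·Sd^0.62·e^(0.033·RH+0.04·T) = 13.7 μm/a
  r_corr = 22.55 + 13.7 = 36.25 μm/a
Long-term exponent b (ISO 9224 Table 2, B1) = 0.523
  D(15) = 36.25 × 15^0.523 = 36.25 × 4.122 = 149.4 μm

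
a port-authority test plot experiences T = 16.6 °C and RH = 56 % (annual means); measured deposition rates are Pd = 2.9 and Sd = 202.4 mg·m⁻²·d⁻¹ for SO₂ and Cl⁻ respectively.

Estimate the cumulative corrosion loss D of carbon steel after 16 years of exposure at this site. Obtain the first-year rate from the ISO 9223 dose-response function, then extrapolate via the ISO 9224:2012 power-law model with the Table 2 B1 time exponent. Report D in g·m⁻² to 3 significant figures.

carbon steel: temperature factor f = -0.054·(6.6) = -0.3564
  SO₂ term: 1.77·2.9^0.52·exp(0.02·56-0.3564) = 6.608
  Sd branch = 0.102·Sd^0.62·e^(0.033·RH+0.04·T) = 33.84 μm/a
  sum: 6.608 + 33.84 → r_corr = 40.45 μm/a
Long-term exponent b (ISO 9224 Table 2, B1) = 0.523
  D(16) = 40.45 × 16^0.523 = 40.45 × 4.263 = 172.4 μm
  Mass loss = 172.4 μm × 7.85 g/cm³ = 1354 g·m⁻²

D(16) = 1.35e+03 g·m⁻²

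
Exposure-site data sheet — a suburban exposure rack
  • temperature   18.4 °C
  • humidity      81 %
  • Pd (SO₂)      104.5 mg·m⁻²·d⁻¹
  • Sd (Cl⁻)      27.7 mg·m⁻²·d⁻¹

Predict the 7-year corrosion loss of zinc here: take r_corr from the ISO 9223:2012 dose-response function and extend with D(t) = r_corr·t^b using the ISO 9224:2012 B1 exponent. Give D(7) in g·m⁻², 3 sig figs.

D(7) = 116 g·m⁻²

zinc: f(T) = -0.071·(T−10) [T>10 °C] = -0.5964
  sulphur-dioxide contribution → 2.281 μm/a
  chloride contribution → 1.061 μm/a
  total first-year rate 3.343 μm/a
Long-term exponent b (ISO 9224 Table 2, B1) = 0.813
  D(7) = 3.343 × 7^0.813 = 3.343 × 4.865 = 16.26 μm
  Mass loss = 16.26 μm × 7.14 g/cm³ = 116.1 g·m⁻²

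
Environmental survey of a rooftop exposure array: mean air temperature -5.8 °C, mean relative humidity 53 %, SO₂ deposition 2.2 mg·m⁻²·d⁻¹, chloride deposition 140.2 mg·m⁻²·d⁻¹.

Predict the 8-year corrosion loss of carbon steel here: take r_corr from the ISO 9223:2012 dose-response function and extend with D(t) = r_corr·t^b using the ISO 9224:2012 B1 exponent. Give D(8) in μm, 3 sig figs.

carbon steel: temperature factor f = +0.150·(-15.8) = -2.3700
  SO₂ term: 1.77·2.2^0.52·exp(0.02·53-2.3700) = 0.7196
  Sd branch = 0.102·Sd^0.62·e^(0.033·RH+0.04·T) = 9.963 μm/a
  r_corr = 0.7196 + 9.963 = 10.68 μm/a
Power-law: D(8) = r_corr · 8^0.523
  D(8) = 10.68 × 8^0.523 = 10.68 × 2.967 = 31.7 μm

D(8) = 31.7 μm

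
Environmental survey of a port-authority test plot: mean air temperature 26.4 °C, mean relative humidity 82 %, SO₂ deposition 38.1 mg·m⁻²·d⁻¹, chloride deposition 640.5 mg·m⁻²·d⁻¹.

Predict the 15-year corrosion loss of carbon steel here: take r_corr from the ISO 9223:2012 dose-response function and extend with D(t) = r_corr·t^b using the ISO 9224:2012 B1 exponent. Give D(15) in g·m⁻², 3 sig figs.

carbon steel: f(T) = -0.054·(T−10) [T>10 °C] = -0.8856
  SO₂ term: 1.77·38.1^0.52·exp(0.02·82-0.8856) = 24.99
  Sd branch = 0.102·Sd^0.62·e^(0.033·RH+0.04·T) = 241.2 μm/a
  r_corr = 24.99 + 241.2 = 266.2 μm/a
Long-term exponent b (ISO 9224 Table 2, B1) = 0.523
  D(15) = 266.2 × 15^0.523 = 266.2 × 4.122 = 1097 μm
  Mass loss = 1097 μm × 7.85 g/cm³ = 8614 g·m⁻²

D(15) = 8.61e+03 g·m⁻²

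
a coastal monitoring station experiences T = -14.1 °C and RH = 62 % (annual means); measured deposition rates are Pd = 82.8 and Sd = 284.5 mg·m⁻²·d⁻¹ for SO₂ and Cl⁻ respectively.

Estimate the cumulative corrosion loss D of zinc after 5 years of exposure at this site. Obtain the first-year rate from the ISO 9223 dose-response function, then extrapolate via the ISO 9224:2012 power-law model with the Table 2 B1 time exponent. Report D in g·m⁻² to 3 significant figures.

zinc: temperature factor f = +0.038·(-24.1) = -0.9158
  Pd branch = 0.0129·Pd^0.44·e^(0.046·RH+f) = 0.6243 μm/a
  Sd branch = 0.0175·Sd^0.57·e^(0.008·RH+0.085·T) = 0.2172 μm/a
  sum: 0.6243 + 0.2172 → r_corr = 0.8415 μm/a
ISO 9224: D(t) = r_corr · t^b with b = 0.813 (zinc, B1)
  D(5) = 0.8415 × 5^0.813 = 0.8415 × 3.701 = 3.114 μm
  Mass loss = 3.114 μm × 7.14 g/cm³ = 22.23 g·m⁻²

D(5) = 22.2 g·m⁻²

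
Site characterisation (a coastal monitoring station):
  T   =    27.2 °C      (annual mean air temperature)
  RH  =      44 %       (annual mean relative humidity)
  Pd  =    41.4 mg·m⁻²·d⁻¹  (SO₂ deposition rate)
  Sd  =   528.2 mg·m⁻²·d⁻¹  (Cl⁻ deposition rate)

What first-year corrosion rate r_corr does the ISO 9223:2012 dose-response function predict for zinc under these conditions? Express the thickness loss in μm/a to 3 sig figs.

zinc: temperature factor f = -0.071·(17.2) = -1.2212
  Pd branch = 0.0129·Pd^0.44·e^(0.046·RH+f) = 0.1482 μm/a
  Sd branch = 0.0175·Sd^0.57·e^(0.008·RH+0.085·T) = 8.954 μm/a
  r_corr = 0.1482 + 8.954 = 9.102 μm/a

r_corr = 9.10 μm/a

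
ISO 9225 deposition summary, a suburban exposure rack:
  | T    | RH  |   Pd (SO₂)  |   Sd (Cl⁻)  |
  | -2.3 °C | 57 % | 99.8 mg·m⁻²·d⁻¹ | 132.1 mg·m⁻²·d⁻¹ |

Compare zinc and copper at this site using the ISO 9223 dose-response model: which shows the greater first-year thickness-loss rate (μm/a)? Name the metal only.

zinc

zinc: f(T) = +0.038·(T−10) [T≤10 °C] = -0.4674
  SO₂ term: 0.0129·99.8^0.44·exp(0.046·57-0.4674) = 0.8432
  Cl⁻ term: 0.0175·132.1^0.57·exp(0.008·57+0.085·-2.3) = 0.3674
  sum: 0.8432 + 0.3674 → r_corr = 1.211 μm/a
copper: temperature factor f = +0.126·(-12.3) = -1.5498
  Pd branch = 0.0053·Pd^0.26·e^(0.059·RH+f) = 0.1075 μm/a
  Sd branch = 0.01025·Sd^0.27·e^(0.036·RH+0.049·T) = 0.2664 μm/a
  r_corr = 0.1075 + 0.2664 = 0.374 μm/a
Ordering by μm/a: zinc (1.21) > copper (0.374)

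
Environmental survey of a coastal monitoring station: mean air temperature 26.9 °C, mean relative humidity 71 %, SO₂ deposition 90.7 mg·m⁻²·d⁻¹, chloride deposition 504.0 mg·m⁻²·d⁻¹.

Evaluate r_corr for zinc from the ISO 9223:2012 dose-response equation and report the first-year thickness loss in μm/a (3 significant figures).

r_corr = 11.3 μm/a

zinc: temperature factor f = -0.071·(16.9) = -1.1999
  Pd branch = 0.0129·Pd^0.44·e^(0.046·RH+f) = 0.74 μm/a
  Cl⁻ term: 0.0175·504.0^0.57·exp(0.008·71+0.085·26.9) = 10.55
  r_corr = 0.74 + 10.55 = 11.29 μm/a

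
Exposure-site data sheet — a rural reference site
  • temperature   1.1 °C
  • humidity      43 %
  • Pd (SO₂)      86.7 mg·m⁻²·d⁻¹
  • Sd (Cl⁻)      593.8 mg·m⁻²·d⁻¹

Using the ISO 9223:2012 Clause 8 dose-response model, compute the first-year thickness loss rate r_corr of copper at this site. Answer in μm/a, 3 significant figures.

copper: f(T) = +0.126·(T−10) [T≤10 °C] = -1.1214
  SO₂ term: 0.0053·86.7^0.26·exp(0.059·43-1.1214) = 0.06965
  Sd branch = 0.01025·Sd^0.27·e^(0.036·RH+0.049·T) = 0.2853 μm/a
  r_corr = 0.06965 + 0.2853 = 0.355 μm/a

r_corr = 0.355 μm/a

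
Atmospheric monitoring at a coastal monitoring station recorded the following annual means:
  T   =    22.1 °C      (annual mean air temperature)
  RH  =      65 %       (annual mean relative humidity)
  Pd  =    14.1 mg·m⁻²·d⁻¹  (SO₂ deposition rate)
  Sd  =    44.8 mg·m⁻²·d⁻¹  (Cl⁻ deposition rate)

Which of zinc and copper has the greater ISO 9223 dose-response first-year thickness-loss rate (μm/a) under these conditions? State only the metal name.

zinc: T>10 °C ⇒ hinge -0.071·(22.1−10) = -0.8591
  SO₂ term: 0.0129·14.1^0.44·exp(0.046·65-0.8591) = 0.3481
  Cl⁻ term: 0.0175·44.8^0.57·exp(0.008·65+0.085·22.1) = 1.682
  r_corr = 0.3481 + 1.682 = 2.03 μm/a
copper: temperature factor f = -0.080·(12.1) = -0.9680
  SO₂ term: 0.0053·14.1^0.26·exp(0.059·65-0.9680) = 0.1854
  Cl⁻ term: 0.01025·44.8^0.27·exp(0.036·65+0.049·22.1) = 0.8772
  sum: 0.1854 + 0.8772 → r_corr = 1.063 μm/a
Ordering by μm/a: zinc (2.03) > copper (1.06)

zinc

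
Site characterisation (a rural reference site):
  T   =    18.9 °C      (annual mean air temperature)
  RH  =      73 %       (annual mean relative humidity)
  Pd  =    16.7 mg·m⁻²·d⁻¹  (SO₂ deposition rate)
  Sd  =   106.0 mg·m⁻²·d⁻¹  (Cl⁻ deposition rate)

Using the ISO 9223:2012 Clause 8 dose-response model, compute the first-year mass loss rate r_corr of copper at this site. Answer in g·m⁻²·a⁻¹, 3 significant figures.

r_corr = 14.9 g·m⁻²·a⁻¹

copper: f(T) = -0.080·(T−10) [T>10 °C] = -0.7120
  sulphur-dioxide contribution → 0.4013 μm/a
  chloride contribution → 1.262 μm/a
  total first-year rate 1.663 μm/a
Convert to mass loss: 1.663 μm/a × 8.96 g/cm³ = 14.9 g·m⁻²·a⁻¹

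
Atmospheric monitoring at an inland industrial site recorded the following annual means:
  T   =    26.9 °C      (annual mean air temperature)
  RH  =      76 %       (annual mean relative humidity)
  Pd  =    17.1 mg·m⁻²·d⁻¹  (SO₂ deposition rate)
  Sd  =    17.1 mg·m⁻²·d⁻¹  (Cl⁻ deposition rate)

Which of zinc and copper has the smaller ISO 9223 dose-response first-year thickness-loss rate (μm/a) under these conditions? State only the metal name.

zinc: T>10 °C ⇒ hinge -0.071·(26.9−10) = -1.1999
  Pd branch = 0.0129·Pd^0.44·e^(0.046·RH+f) = 0.447 μm/a
  Sd branch = 0.0175·Sd^0.57·e^(0.008·RH+0.085·T) = 1.596 μm/a
  r_corr = 0.447 + 1.596 = 2.043 μm/a
copper: temperature factor f = -0.080·(16.9) = -1.3520
  Pd branch = 0.0053·Pd^0.26·e^(0.059·RH+f) = 0.2541 μm/a
  Sd branch = 0.01025·Sd^0.27·e^(0.036·RH+0.049·T) = 1.271 μm/a
  sum: 0.2541 + 1.271 → r_corr = 1.526 μm/a
Ordering by μm/a: zinc (2.04) > copper (1.53)

copper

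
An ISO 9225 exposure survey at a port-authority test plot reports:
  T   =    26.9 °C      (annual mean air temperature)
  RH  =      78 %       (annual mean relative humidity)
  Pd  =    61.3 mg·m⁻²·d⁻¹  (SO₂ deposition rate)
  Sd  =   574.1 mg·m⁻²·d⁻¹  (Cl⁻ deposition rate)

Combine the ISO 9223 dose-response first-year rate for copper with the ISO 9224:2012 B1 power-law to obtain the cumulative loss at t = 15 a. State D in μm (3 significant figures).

copper: f(T) = -0.080·(T−10) [T>10 °C] = -1.3520
  SO₂ term: 0.0053·61.3^0.26·exp(0.059·78-1.3520) = 0.3985
  Cl⁻ term: 0.01025·574.1^0.27·exp(0.036·78+0.049·26.9) = 3.529
  sum: 0.3985 + 3.529 → r_corr = 3.927 μm/a
ISO 9224: D(t) = r_corr · t^b with b = 0.667 (copper, B1)
  D(15) = 3.927 × 15^0.667 = 3.927 × 6.088 = 23.91 μm

D(15) = 23.9 μm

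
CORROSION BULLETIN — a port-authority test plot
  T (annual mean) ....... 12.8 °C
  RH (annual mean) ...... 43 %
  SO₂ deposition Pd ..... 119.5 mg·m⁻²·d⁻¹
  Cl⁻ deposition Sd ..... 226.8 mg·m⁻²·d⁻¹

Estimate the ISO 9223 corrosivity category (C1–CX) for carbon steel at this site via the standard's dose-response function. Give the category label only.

C4

carbon steel: temperature factor f = -0.054·(2.8) = -0.1512
  Pd branch = 1.77·Pd^0.52·e^(0.02·RH+f) = 43.25 μm/a
  Sd branch = 0.102·Sd^0.62·e^(0.033·RH+0.04·T) = 20.31 μm/a
  sum: 43.25 + 20.31 → r_corr = 63.57 μm/a
63.6 μm/a falls in (50, 80] for carbon steel → category C4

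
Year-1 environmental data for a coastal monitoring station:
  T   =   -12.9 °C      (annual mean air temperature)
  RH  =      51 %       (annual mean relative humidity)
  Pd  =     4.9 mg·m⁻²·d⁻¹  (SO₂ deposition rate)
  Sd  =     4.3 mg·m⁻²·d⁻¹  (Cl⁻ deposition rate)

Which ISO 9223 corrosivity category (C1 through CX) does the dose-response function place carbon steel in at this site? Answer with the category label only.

C1

carbon steel: f(T) = +0.150·(T−10) [T≤10 °C] = -3.4350
  sulphur-dioxide contribution → 0.3615 μm/a
  chloride contribution → 0.8094 μm/a
  ⇒ r_corr(carbon steel) = 1.171 μm/a
ISO 9223 Table 2 (carbon steel): 0 < 1.17 ≤ 1.3 μm/a ⇒ C1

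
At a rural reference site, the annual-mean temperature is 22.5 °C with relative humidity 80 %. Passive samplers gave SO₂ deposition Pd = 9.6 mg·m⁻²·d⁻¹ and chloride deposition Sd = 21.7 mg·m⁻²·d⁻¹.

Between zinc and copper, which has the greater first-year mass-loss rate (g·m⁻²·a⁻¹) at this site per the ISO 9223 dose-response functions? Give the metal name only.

copper

zinc: f(T) = -0.071·(T−10) [T>10 °C] = -0.8875
  Pd branch = 0.0129·Pd^0.44·e^(0.046·RH+f) = 0.5696 μm/a
  Sd branch = 0.0175·Sd^0.57·e^(0.008·RH+0.085·T) = 1.298 μm/a
  sum: 0.5696 + 1.298 → r_corr = 1.868 μm/a
  mass loss = 1.868 μm/a × 7.14 g/cm³ = 13.34 g·m⁻²·a⁻¹
copper: f(T) = -0.080·(T−10) [T>10 °C] = -1.0000
  SO₂ term: 0.0053·9.6^0.26·exp(0.059·80-1.0000) = 0.3938
  Cl⁻ term: 0.01025·21.7^0.27·exp(0.036·80+0.049·22.5) = 1.262
  r_corr = 0.3938 + 1.262 = 1.656 μm/a
  mass loss = 1.656 μm/a × 8.96 g/cm³ = 14.84 g·m⁻²·a⁻¹
Ordering by g·m⁻²·a⁻¹: copper (14.8) > zinc (13.3)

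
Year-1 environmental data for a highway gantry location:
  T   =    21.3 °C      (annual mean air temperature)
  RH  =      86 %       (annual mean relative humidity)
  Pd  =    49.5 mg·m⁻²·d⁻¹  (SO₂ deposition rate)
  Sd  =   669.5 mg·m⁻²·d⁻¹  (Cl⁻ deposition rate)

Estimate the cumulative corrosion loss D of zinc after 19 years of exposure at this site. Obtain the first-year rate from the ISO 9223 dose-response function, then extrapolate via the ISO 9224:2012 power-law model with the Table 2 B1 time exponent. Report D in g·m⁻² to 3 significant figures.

D(19) = 811 g·m⁻²

zinc: temperature factor f = -0.071·(11.3) = -0.8023
  sulphur-dioxide contribution → 1.682 μm/a
  chloride contribution → 8.686 μm/a
  total first-year rate 10.37 μm/a
ISO 9224: D(t) = r_corr · t^b with b = 0.813 (zinc, B1)
  D(19) = 10.37 × 19^0.813 = 10.37 × 10.96 = 113.6 μm
  Mass loss = 113.6 μm × 7.14 g/cm³ = 811 g·m⁻²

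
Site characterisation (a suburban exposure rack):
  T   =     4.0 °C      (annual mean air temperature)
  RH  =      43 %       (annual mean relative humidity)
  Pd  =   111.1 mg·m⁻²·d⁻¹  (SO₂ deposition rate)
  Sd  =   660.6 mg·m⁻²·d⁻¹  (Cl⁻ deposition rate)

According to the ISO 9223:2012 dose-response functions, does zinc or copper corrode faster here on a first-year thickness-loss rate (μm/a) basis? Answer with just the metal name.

zinc: f(T) = +0.038·(T−10) [T≤10 °C] = -0.2280
  sulphur-dioxide contribution → 0.5898 μm/a
  chloride contribution → 1.404 μm/a
  ⇒ r_corr(zinc) = 1.994 μm/a
copper: f(T) = +0.126·(T−10) [T≤10 °C] = -0.7560
  sulphur-dioxide contribution → 0.1071 μm/a
  chloride contribution → 0.3385 μm/a
  ⇒ r_corr(copper) = 0.4455 μm/a
Ordering by μm/a: zinc (1.99) > copper (0.446)

zinc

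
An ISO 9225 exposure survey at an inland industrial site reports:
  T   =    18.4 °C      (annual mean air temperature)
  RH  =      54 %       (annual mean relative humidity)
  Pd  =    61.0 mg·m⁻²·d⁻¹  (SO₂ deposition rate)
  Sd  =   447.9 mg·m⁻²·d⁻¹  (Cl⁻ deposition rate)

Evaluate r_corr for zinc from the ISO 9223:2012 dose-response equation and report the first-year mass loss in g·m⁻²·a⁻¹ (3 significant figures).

zinc: f(T) = -0.071·(T−10) [T>10 °C] = -0.5964
  SO₂ term: 0.0129·61.0^0.44·exp(0.046·54-0.5964) = 0.5199
  Sd branch = 0.0175·Sd^0.57·e^(0.008·RH+0.085·T) = 4.179 μm/a
  r_corr = 0.5199 + 4.179 = 4.699 μm/a
Convert to mass loss: 4.699 μm/a × 7.14 g/cm³ = 33.55 g·m⁻²·a⁻¹

r_corr = 33.5 g·m⁻²·a⁻¹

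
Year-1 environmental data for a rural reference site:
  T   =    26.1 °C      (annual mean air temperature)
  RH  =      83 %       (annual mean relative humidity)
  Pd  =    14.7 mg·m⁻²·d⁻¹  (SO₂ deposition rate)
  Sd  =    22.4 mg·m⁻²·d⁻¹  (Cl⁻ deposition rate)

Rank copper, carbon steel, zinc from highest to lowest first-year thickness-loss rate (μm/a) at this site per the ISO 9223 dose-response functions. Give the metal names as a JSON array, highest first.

["carbon steel", "zinc", "copper"]

copper: T>10 °C ⇒ hinge -0.080·(26.1−10) = -1.2880
  SO₂ term: 0.0053·14.7^0.26·exp(0.059·83-1.2880) = 0.3937
  Sd branch = 0.01025·Sd^0.27·e^(0.036·RH+0.049·T) = 1.692 μm/a
  sum: 0.3937 + 1.692 → r_corr = 2.086 μm/a
carbon steel: f(T) = -0.054·(T−10) [T>10 °C] = -0.8694
  Pd branch = 1.77·Pd^0.52·e^(0.02·RH+f) = 15.79 μm/a
  Cl⁻ term: 0.102·22.4^0.62·exp(0.033·83+0.04·26.1) = 30.81
  r_corr = 15.79 + 30.81 = 46.6 μm/a
zinc: f(T) = -0.071·(T−10) [T>10 °C] = -1.1431
  Pd branch = 0.0129·Pd^0.44·e^(0.046·RH+f) = 0.6108 μm/a
  Cl⁻ term: 0.0175·22.4^0.57·exp(0.008·83+0.085·26.1) = 1.839
  r_corr = 0.6108 + 1.839 = 2.45 μm/a
Ordering by μm/a: carbon steel (46.6) > zinc (2.45) > copper (2.09)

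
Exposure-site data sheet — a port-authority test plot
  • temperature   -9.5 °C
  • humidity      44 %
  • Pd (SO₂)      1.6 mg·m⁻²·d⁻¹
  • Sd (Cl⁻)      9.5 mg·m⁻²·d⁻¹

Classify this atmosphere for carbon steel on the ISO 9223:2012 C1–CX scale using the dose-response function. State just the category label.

C2

carbon steel: f(T) = +0.150·(T−10) [T≤10 °C] = -2.9250
  SO₂ term: 1.77·1.6^0.52·exp(0.02·44-2.9250) = 0.2924
  Cl⁻ term: 0.102·9.5^0.62·exp(0.033·44+0.04·-9.5) = 1.203
  sum: 0.2924 + 1.203 → r_corr = 1.496 μm/a
Category bounds: 1.3…25 μm/a bracket r_corr ⇒ C2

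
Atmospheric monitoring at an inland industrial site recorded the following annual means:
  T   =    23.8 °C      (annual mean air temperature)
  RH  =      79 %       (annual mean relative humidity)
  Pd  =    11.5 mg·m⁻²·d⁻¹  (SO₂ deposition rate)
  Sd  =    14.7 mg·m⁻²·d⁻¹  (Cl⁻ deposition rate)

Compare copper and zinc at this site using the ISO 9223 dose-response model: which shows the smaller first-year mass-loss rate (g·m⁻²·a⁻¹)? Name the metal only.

copper: T>10 °C ⇒ hinge -0.080·(23.8−10) = -1.1040
  sulphur-dioxide contribution → 0.3506 μm/a
  chloride contribution → 1.168 μm/a
  total first-year rate 1.519 μm/a
  mass loss = 1.519 μm/a × 8.96 g/cm³ = 13.61 g·m⁻²·a⁻¹
zinc: T>10 °C ⇒ hinge -0.071·(23.8−10) = -0.9798
  sulphur-dioxide contribution → 0.537 μm/a
  chloride contribution → 1.152 μm/a
  ⇒ r_corr(zinc) = 1.689 μm/a
  mass loss = 1.689 μm/a × 7.14 g/cm³ = 12.06 g·m⁻²·a⁻¹
Ordering by g·m⁻²·a⁻¹: copper (13.6) > zinc (12.1)

zinc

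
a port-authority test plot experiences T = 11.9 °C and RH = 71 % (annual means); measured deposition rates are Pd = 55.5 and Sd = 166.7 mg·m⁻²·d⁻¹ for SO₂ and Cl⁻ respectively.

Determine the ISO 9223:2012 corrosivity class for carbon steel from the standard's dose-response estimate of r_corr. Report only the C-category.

carbon steel: f(T) = -0.054·(T−10) [T>10 °C] = -0.1026
  SO₂ term: 1.77·55.5^0.52·exp(0.02·71-0.1026) = 53.35
  Cl⁻ term: 0.102·166.7^0.62·exp(0.033·71+0.04·11.9) = 40.78
  r_corr = 53.35 + 40.78 = 94.13 μm/a
ISO 9223 Table 2 (carbon steel): 80 < 94.1 ≤ 200 μm/a ⇒ C5

C5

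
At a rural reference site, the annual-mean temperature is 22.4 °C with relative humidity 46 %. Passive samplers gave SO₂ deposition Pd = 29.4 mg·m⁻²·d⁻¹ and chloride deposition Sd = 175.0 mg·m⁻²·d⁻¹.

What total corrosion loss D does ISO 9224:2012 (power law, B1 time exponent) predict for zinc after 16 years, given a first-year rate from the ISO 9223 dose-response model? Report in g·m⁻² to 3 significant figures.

zinc: T>10 °C ⇒ hinge -0.071·(22.4−10) = -0.8804
  sulphur-dioxide contribution → 0.1965 μm/a
  chloride contribution → 3.223 μm/a
  total first-year rate 3.42 μm/a
Power-law: D(16) = r_corr · 16^0.813
  D(16) = 3.42 × 16^0.813 = 3.42 × 9.527 = 32.58 μm
  Mass loss = 32.58 μm × 7.14 g/cm³ = 232.6 g·m⁻²

D(16) = 233 g·m⁻²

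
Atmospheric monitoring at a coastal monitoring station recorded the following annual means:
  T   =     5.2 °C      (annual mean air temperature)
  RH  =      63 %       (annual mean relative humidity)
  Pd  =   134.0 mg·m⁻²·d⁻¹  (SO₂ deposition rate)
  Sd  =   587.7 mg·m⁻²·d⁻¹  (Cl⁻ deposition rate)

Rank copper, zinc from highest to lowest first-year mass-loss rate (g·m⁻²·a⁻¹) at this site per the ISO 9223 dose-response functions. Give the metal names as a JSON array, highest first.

["zinc", "copper"]

copper: T≤10 °C ⇒ hinge +0.126·(5.2−10) = -0.6048
  SO₂ term: 0.0053·134.0^0.26·exp(0.059·63-0.6048) = 0.4255
  Cl⁻ term: 0.01025·587.7^0.27·exp(0.036·63+0.049·5.2) = 0.7146
  r_corr = 0.4255 + 0.7146 = 1.14 μm/a
  mass loss = 1.14 μm/a × 8.96 g/cm³ = 10.22 g·m⁻²·a⁻¹
zinc: temperature factor f = +0.038·(-4.8) = -0.1824
  SO₂ term: 0.0129·134.0^0.44·exp(0.046·63-0.1824) = 1.682
  Sd branch = 0.0175·Sd^0.57·e^(0.008·RH+0.085·T) = 1.707 μm/a
  r_corr = 1.682 + 1.707 = 3.389 μm/a
  mass loss = 3.389 μm/a × 7.14 g/cm³ = 24.2 g·m⁻²·a⁻¹
Ordering by g·m⁻²·a⁻¹: zinc (24.2) > copper (10.2)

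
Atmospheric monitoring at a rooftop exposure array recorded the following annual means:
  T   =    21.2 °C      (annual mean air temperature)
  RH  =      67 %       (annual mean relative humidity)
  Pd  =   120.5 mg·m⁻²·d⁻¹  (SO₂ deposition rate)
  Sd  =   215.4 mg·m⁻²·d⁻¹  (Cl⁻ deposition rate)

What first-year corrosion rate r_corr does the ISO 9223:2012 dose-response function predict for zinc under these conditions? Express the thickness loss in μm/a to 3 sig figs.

r_corr = 4.92 μm/a

zinc: temperature factor f = -0.071·(11.2) = -0.7952
  sulphur-dioxide contribution → 1.046 μm/a
  chloride contribution → 3.876 μm/a
  ⇒ r_corr(zinc) = 4.921 μm/a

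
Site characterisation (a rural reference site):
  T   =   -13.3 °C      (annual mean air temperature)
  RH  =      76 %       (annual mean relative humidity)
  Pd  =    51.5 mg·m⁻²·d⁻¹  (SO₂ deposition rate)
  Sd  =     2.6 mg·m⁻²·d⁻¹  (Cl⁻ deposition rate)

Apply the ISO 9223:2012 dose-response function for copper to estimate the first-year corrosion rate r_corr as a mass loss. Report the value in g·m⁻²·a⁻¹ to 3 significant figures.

r_corr = 1.58 g·m⁻²·a⁻¹

copper: T≤10 °C ⇒ hinge +0.126·(-13.3−10) = -2.9358
  Pd branch = 0.0053·Pd^0.26·e^(0.059·RH+f) = 0.06946 μm/a
  Sd branch = 0.01025·Sd^0.27·e^(0.036·RH+0.049·T) = 0.1067 μm/a
  sum: 0.06946 + 0.1067 → r_corr = 0.1761 μm/a
Convert to mass loss: 0.1761 μm/a × 8.96 g/cm³ = 1.578 g·m⁻²·a⁻¹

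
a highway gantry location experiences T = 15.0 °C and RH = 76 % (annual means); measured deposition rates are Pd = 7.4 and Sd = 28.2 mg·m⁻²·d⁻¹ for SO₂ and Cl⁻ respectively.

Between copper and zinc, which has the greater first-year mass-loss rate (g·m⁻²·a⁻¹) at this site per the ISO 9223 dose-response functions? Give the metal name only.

copper: temperature factor f = -0.080·(5.0) = -0.4000
  sulphur-dioxide contribution → 0.5296 μm/a
  chloride contribution → 0.8123 μm/a
  total first-year rate 1.342 μm/a
  mass loss = 1.342 μm/a × 8.96 g/cm³ = 12.02 g·m⁻²·a⁻¹
zinc: T>10 °C ⇒ hinge -0.071·(15.0−10) = -0.3550
  sulphur-dioxide contribution → 0.7197 μm/a
  chloride contribution → 0.7717 μm/a
  total first-year rate 1.491 μm/a
  mass loss = 1.491 μm/a × 7.14 g/cm³ = 10.65 g·m⁻²·a⁻¹
Ordering by g·m⁻²·a⁻¹: copper (12) > zinc (10.6)

copper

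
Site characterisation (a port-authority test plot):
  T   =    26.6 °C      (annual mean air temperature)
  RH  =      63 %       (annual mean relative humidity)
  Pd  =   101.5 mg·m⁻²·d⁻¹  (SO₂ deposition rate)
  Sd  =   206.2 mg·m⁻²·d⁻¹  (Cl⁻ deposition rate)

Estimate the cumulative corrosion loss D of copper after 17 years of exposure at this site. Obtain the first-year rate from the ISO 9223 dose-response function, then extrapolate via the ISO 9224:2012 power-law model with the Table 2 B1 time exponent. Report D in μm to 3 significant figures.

D(17) = 11.4 μm

copper: temperature factor f = -0.080·(16.6) = -1.3280
  SO₂ term: 0.0053·101.5^0.26·exp(0.059·63-1.3280) = 0.1921
  Sd branch = 0.01025·Sd^0.27·e^(0.036·RH+0.049·T) = 1.537 μm/a
  sum: 0.1921 + 1.537 → r_corr = 1.729 μm/a
ISO 9224: D(t) = r_corr · t^b with b = 0.667 (copper, B1)
  D(17) = 1.729 × 17^0.667 = 1.729 × 6.618 = 11.44 μm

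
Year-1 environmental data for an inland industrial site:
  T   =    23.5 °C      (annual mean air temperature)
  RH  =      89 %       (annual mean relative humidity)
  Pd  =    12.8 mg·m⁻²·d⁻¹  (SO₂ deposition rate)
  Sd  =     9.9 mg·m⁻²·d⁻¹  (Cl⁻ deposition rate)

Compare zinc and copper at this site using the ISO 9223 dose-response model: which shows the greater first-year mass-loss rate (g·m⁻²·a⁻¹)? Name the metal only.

zinc: f(T) = -0.071·(T−10) [T>10 °C] = -0.9585
  Pd branch = 0.0129·Pd^0.44·e^(0.046·RH+f) = 0.9109 μm/a
  Sd branch = 0.0175·Sd^0.57·e^(0.008·RH+0.085·T) = 0.9711 μm/a
  sum: 0.9109 + 0.9711 → r_corr = 1.882 μm/a
  mass loss = 1.882 μm/a × 7.14 g/cm³ = 13.44 g·m⁻²·a⁻¹
copper: f(T) = -0.080·(T−10) [T>10 °C] = -1.0800
  Pd branch = 0.0053·Pd^0.26·e^(0.059·RH+f) = 0.6662 μm/a
  Sd branch = 0.01025·Sd^0.27·e^(0.036·RH+0.049·T) = 1.483 μm/a
  r_corr = 0.6662 + 1.483 = 2.149 μm/a
  mass loss = 2.149 μm/a × 8.96 g/cm³ = 19.26 g·m⁻²·a⁻¹
Ordering by g·m⁻²·a⁻¹: copper (19.3) > zinc (13.4)

copper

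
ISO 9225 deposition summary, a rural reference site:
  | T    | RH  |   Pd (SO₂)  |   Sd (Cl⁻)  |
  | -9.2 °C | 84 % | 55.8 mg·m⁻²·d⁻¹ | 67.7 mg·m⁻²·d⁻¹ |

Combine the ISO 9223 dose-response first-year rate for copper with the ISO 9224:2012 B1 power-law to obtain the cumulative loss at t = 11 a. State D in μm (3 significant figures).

copper: T≤10 °C ⇒ hinge +0.126·(-9.2−10) = -2.4192
  Pd branch = 0.0053·Pd^0.26·e^(0.059·RH+f) = 0.1906 μm/a
  Sd branch = 0.01025·Sd^0.27·e^(0.036·RH+0.049·T) = 0.4193 μm/a
  r_corr = 0.1906 + 0.4193 = 0.6099 μm/a
Power-law: D(11) = r_corr · 11^0.667
  D(11) = 0.6099 × 11^0.667 = 0.6099 × 4.95 = 3.019 μm

D(11) = 3.02 μm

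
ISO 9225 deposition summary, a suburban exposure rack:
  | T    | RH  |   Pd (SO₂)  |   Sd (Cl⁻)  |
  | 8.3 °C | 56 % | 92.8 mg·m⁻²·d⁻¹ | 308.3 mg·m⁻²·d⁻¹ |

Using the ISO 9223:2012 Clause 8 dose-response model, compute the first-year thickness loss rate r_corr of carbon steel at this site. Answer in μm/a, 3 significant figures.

carbon steel: f(T) = +0.150·(T−10) [T≤10 °C] = -0.2550
  Pd branch = 1.77·Pd^0.52·e^(0.02·RH+f) = 44.34 μm/a
  Cl⁻ term: 0.102·308.3^0.62·exp(0.033·56+0.04·8.3) = 31.52
  sum: 44.34 + 31.52 → r_corr = 75.85 μm/a

r_corr = 75.9 μm/a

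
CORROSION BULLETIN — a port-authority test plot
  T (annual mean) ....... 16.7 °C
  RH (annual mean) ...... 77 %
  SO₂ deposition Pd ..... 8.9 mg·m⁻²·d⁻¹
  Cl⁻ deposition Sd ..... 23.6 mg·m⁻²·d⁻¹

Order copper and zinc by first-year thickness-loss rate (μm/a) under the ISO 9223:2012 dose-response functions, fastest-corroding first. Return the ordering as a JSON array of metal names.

["zinc", "copper"]

copper: f(T) = -0.080·(T−10) [T>10 °C] = -0.5360
  Pd branch = 0.0053·Pd^0.26·e^(0.059·RH+f) = 0.5144 μm/a
  Cl⁻ term: 0.01025·23.6^0.27·exp(0.036·77+0.049·16.7) = 0.8723
  sum: 0.5144 + 0.8723 → r_corr = 1.387 μm/a
zinc: temperature factor f = -0.071·(6.7) = -0.4757
  SO₂ term: 0.0129·8.9^0.44·exp(0.046·77-0.4757) = 0.7244
  Cl⁻ term: 0.0175·23.6^0.57·exp(0.008·77+0.085·16.7) = 0.8121
  r_corr = 0.7244 + 0.8121 = 1.537 μm/a
Ordering by μm/a: zinc (1.54) > copper (1.39)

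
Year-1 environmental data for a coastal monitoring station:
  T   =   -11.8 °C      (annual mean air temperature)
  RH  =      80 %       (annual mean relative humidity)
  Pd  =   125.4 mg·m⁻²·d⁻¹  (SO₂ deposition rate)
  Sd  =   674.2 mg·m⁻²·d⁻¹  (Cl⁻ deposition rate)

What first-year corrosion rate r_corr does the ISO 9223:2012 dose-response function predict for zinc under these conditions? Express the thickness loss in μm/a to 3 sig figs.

zinc: temperature factor f = +0.038·(-21.8) = -0.8284
  SO₂ term: 0.0129·125.4^0.44·exp(0.046·80-0.8284) = 1.872
  Cl⁻ term: 0.0175·674.2^0.57·exp(0.008·80+0.085·-11.8) = 0.4987
  r_corr = 1.872 + 0.4987 = 2.371 μm/a

r_corr = 2.37 μm/a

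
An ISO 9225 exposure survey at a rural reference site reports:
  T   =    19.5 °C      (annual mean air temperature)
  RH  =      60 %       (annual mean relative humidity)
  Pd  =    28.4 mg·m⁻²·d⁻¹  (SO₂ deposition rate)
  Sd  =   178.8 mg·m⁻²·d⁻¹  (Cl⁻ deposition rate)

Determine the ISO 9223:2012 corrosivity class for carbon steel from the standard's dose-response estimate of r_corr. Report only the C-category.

carbon steel: T>10 °C ⇒ hinge -0.054·(19.5−10) = -0.5130
  sulphur-dioxide contribution → 20.05 μm/a
  chloride contribution → 40.15 μm/a
  total first-year rate 60.2 μm/a
Category bounds: 50…80 μm/a bracket r_corr ⇒ C4

C4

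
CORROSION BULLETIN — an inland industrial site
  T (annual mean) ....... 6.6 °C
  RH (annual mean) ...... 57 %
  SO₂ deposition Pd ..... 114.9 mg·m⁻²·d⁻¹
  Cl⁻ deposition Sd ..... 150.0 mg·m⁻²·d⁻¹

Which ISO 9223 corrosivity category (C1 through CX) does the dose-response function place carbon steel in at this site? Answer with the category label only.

carbon steel: T≤10 °C ⇒ hinge +0.150·(6.6−10) = -0.5100
  SO₂ term: 1.77·114.9^0.52·exp(0.02·57-0.5100) = 39.17
  Cl⁻ term: 0.102·150.0^0.62·exp(0.033·57+0.04·6.6) = 19.47
  r_corr = 39.17 + 19.47 = 58.64 μm/a
Category bounds: 50…80 μm/a bracket r_corr ⇒ C4

C4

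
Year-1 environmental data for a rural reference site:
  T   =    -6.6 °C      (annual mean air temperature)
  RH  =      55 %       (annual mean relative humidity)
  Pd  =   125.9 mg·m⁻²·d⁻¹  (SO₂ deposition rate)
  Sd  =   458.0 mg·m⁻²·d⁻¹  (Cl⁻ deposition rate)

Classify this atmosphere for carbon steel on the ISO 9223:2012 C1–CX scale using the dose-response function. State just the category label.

carbon steel: temperature factor f = +0.150·(-16.6) = -2.4900
  sulphur-dioxide contribution → 5.449 μm/a
  chloride contribution → 21.47 μm/a
  total first-year rate 26.92 μm/a
Category bounds: 25…50 μm/a bracket r_corr ⇒ C3

C3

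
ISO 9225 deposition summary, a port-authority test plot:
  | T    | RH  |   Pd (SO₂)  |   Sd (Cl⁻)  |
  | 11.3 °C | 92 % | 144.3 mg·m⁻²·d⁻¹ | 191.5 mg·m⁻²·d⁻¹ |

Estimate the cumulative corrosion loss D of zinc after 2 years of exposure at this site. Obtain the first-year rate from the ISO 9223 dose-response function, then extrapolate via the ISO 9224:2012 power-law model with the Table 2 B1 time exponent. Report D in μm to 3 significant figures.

D(2) = 16.0 μm

zinc: f(T) = -0.071·(T−10) [T>10 °C] = -0.0923
  SO₂ term: 0.0129·144.3^0.44·exp(0.046·92-0.0923) = 7.22
  Sd branch = 0.0175·Sd^0.57·e^(0.008·RH+0.085·T) = 1.908 μm/a
  sum: 7.22 + 1.908 → r_corr = 9.128 μm/a
Power-law: D(2) = r_corr · 2^0.813
  D(2) = 9.128 × 2^0.813 = 9.128 × 1.757 = 16.04 μm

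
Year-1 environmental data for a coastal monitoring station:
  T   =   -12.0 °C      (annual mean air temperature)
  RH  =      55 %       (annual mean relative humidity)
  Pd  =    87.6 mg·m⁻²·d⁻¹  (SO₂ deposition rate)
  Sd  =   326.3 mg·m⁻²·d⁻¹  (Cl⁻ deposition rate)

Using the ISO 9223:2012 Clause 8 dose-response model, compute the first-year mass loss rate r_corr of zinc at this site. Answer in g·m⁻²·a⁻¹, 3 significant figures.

zinc: T≤10 °C ⇒ hinge +0.038·(-12.0−10) = -0.8360
  Pd branch = 0.0129·Pd^0.44·e^(0.046·RH+f) = 0.5023 μm/a
  Cl⁻ term: 0.0175·326.3^0.57·exp(0.008·55+0.085·-12.0) = 0.2654
  r_corr = 0.5023 + 0.2654 = 0.7677 μm/a
Convert to mass loss: 0.7677 μm/a × 7.14 g/cm³ = 5.482 g·m⁻²·a⁻¹

r_corr = 5.48 g·m⁻²·a⁻¹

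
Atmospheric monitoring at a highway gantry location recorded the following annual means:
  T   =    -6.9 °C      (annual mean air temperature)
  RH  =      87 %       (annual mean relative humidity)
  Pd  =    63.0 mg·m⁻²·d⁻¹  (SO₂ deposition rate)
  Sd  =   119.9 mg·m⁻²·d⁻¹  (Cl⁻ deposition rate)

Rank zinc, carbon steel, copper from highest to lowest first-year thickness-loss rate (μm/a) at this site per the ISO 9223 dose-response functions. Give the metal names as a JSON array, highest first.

zinc: f(T) = +0.038·(T−10) [T≤10 °C] = -0.6422
  sulphur-dioxide contribution → 2.298 μm/a
  chloride contribution → 0.2989 μm/a
  total first-year rate 2.597 μm/a
carbon steel: T≤10 °C ⇒ hinge +0.150·(-6.9−10) = -2.5350
  sulphur-dioxide contribution → 6.892 μm/a
  chloride contribution → 26.57 μm/a
  total first-year rate 33.47 μm/a
copper: temperature factor f = +0.126·(-16.9) = -2.1294
  sulphur-dioxide contribution → 0.3137 μm/a
  chloride contribution → 0.6101 μm/a
  total first-year rate 0.9238 μm/a
Ordering by μm/a: carbon steel (33.5) > zinc (2.6) > copper (0.924)

["carbon steel", "zinc", "copper"]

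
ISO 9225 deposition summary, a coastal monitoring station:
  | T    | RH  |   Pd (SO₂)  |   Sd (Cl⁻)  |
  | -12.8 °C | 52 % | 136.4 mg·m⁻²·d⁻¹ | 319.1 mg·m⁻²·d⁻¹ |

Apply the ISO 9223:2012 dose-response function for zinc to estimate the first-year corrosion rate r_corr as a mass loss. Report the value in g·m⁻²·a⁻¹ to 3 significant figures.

zinc: temperature factor f = +0.038·(-22.8) = -0.8664
  Pd branch = 0.0129·Pd^0.44·e^(0.046·RH+f) = 0.5158 μm/a
  Sd branch = 0.0175·Sd^0.57·e^(0.008·RH+0.085·T) = 0.239 μm/a
  sum: 0.5158 + 0.239 → r_corr = 0.7548 μm/a
Convert to mass loss: 0.7548 μm/a × 7.14 g/cm³ = 5.389 g·m⁻²·a⁻¹

r_corr = 5.39 g·m⁻²·a⁻¹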